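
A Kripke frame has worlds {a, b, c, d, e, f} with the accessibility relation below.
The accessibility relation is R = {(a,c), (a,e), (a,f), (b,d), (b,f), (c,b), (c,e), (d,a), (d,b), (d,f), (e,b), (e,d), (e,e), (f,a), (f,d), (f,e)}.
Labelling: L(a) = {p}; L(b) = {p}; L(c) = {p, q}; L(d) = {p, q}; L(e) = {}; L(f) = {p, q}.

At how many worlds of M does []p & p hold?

2

Let φ = []p & p. Evaluate φ at each world:
  a (successors {c, e, f}): φ is false.
  b (successors {d, f}): φ is true.
  c (successors {b, e}): φ is false.
  d (successors {a, b, f}): φ is true.
  e (successors {b, d, e}): φ is false.
  f (successors {a, d, e}): φ is false.
For instance, at b:
  At b: []p is true, p is true, so []p & p is true.
    At b: []p requires p at every successor {d, f}.
      At d: p is true.
      At f: p is true.
    So []p is true at b.
Satisfying worlds: {b, d}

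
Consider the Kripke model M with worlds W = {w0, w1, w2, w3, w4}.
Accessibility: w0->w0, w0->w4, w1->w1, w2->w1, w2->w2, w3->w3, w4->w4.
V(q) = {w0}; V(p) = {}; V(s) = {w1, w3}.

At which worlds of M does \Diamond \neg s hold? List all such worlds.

w0, w2, w4

Let φ = \Diamond \neg s. Evaluate φ at each world:
  w0 (successors {w0, w4}): φ is true.
  w1 (successors {w1}): φ is false.
  w2 (successors {w1, w2}): φ is true.
  w3 (successors {w3}): φ is false.
  w4 (successors {w4}): φ is true.
For instance, at w3:
  At w3: \Diamond \neg s requires \neg s at some successor in {w3}.
    At w3: \neg s is false.
  So \Diamond \neg s is false at w3.
Satisfying worlds: {w0, w2, w4}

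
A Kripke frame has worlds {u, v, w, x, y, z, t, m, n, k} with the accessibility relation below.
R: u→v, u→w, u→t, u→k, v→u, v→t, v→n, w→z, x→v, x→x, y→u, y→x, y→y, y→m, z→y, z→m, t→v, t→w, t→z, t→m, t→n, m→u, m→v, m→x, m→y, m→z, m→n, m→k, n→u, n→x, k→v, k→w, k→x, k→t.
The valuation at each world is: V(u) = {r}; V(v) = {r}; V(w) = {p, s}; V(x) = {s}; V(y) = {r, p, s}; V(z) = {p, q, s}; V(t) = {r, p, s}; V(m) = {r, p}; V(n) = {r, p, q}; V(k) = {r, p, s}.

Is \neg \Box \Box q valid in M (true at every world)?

Recall that \Box ψ holds at a world iff ψ holds at every accessible world, and \Diamond ψ holds iff ψ holds at some accessible world.
Let φ = \neg \Box \Box q. Evaluate φ at each world:
  u (successors {v, w, t, k}): φ is true.
  v (successors {u, t, n}): φ is true.
  w (successors {z}): φ is true.
  x (successors {v, x}): φ is true.
  y (successors {u, x, y, m}): φ is true.
  z (successors {y, m}): φ is true.
  t (successors {v, w, z, m, n}): φ is true.
  m (successors {u, v, x, y, z, n, k}): φ is true.
  n (successors {u, x}): φ is true.
  k (successors {v, w, x, t}): φ is true.
For instance, at w:
  At w: \Box \Box q is false, so \neg \Box \Box q is true.
    At w: \Box \Box q requires \Box q at every successor {z}.
      \Box q fails at z, so \Box \Box q is false at w.

Yes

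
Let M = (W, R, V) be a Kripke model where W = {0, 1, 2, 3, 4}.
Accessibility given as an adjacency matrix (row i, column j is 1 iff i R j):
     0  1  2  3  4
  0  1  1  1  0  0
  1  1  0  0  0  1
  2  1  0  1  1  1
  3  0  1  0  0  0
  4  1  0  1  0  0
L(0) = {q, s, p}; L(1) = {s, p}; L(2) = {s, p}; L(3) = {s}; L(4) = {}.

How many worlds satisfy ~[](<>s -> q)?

Let φ = ~[](<>s -> q). Evaluate φ at each world:
  0 (successors {0, 1, 2}): φ is true.
  1 (successors {0, 4}): φ is true.
  2 (successors {0, 2, 3, 4}): φ is true.
  3 (successors {1}): φ is true.
  4 (successors {0, 2}): φ is true.
For instance, at 0:
  At 0: [](<>s -> q) is false, so ~[](<>s -> q) is true.
    At 0: [](<>s -> q) requires <>s -> q at every successor {0, 1, 2}.
      <>s -> q fails at 1, so [](<>s -> q) is false at 0.
Satisfying worlds: {0, 1, 2, 3, 4}

5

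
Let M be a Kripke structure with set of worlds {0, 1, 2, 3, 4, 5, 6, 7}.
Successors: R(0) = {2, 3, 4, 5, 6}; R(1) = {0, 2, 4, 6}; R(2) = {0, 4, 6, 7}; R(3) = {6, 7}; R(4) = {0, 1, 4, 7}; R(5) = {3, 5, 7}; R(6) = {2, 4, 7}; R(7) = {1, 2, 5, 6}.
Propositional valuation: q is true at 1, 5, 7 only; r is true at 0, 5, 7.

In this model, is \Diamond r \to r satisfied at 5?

At 5: \Diamond r is true, r is true, so \Diamond r \to r is true.
  At 5: \Diamond r requires r at some successor in {3, 5, 7}.
    r holds at 5, so \Diamond r is true at 5.

Yes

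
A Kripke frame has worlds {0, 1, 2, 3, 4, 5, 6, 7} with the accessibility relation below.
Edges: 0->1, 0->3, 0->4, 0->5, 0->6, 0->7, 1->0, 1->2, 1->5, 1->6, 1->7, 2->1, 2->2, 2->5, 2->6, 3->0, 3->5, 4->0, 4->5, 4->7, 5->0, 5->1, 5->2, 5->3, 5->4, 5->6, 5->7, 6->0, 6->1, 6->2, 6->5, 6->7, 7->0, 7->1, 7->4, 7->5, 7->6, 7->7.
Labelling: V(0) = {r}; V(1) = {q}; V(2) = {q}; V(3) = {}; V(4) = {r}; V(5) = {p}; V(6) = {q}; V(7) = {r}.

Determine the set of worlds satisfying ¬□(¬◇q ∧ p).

Recall that □ψ holds at a world iff ψ holds at every accessible world, and ◇ψ holds iff ψ holds at some accessible world.
Let φ = ¬□(¬◇q ∧ p). Evaluate φ at each world:
  0 (successors {1, 3, 4, 5, 6, 7}): φ is true.
  1 (successors {0, 2, 5, 6, 7}): φ is true.
  2 (successors {1, 2, 5, 6}): φ is true.
  3 (successors {0, 5}): φ is true.
  4 (successors {0, 5, 7}): φ is true.
  5 (successors {0, 1, 2, 3, 4, 6, 7}): φ is true.
  6 (successors {0, 1, 2, 5, 7}): φ is true.
  7 (successors {0, 1, 4, 5, 6, 7}): φ is true.
For instance, at 4:
  At 4: □(¬◇q ∧ p) is false, so ¬□(¬◇q ∧ p) is true.
    At 4: □(¬◇q ∧ p) requires ¬◇q ∧ p at every successor {0, 5, 7}.
      ¬◇q ∧ p fails at 0, so □(¬◇q ∧ p) is false at 4.
Satisfying worlds: {0, 1, 2, 3, 4, 5, 6, 7}

0, 1, 2, 3, 4, 5, 6, 7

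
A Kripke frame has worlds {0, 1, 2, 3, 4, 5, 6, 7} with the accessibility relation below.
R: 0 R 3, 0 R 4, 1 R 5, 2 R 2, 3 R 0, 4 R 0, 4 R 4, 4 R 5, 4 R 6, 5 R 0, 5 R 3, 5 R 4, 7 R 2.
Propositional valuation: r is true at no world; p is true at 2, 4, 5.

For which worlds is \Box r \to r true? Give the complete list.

Let φ = \Box r \to r. Evaluate φ at each world:
  0 (successors {3, 4}): φ is true.
  1 (successors {5}): φ is true.
  2 (successors {2}): φ is true.
  3 (successors {0}): φ is true.
  4 (successors {0, 4, 5, 6}): φ is true.
  5 (successors {0, 3, 4}): φ is true.
  6 (successors ∅): φ is false.
  7 (successors {2}): φ is true.
For instance, at 3:
  At 3: \Box r is false, r is false, so \Box r \to r is true.
    At 3: \Box r requires r at every successor {0}.
      r fails at 0, so \Box r is false at 3.
Satisfying worlds: {0, 1, 2, 3, 4, 5, 7}

0, 1, 2, 3, 4, 5, 7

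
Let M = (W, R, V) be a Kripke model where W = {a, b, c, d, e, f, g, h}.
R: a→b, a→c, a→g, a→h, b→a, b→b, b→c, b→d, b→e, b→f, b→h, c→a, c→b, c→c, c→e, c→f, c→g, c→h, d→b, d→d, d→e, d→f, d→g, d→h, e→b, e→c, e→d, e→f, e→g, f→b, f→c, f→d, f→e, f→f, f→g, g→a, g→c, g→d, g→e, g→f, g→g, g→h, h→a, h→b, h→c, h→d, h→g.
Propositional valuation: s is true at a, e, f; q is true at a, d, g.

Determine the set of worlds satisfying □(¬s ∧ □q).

Let φ = □(¬s ∧ □q). Evaluate φ at each world:
  a (successors {b, c, g, h}): φ is false.
  b (successors {a, b, c, d, e, f, h}): φ is false.
  c (successors {a, b, c, e, f, g, h}): φ is false.
  d (successors {b, d, e, f, g, h}): φ is false.
  e (successors {b, c, d, f, g}): φ is false.
  f (successors {b, c, d, e, f, g}): φ is false.
  g (successors {a, c, d, e, f, g, h}): φ is false.
  h (successors {a, b, c, d, g}): φ is false.
For instance, at f:
  At f: □(¬s ∧ □q) requires ¬s ∧ □q at every successor {b, c, d, e, f, g}.
    ¬s ∧ □q fails at b, so □(¬s ∧ □q) is false at f.
      At b: ¬s is true, □q is false, so ¬s ∧ □q is false.
Satisfying worlds: none.

none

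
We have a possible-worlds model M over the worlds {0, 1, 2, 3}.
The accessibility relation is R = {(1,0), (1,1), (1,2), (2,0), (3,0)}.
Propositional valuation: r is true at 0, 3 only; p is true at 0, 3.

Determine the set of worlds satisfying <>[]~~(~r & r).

Let φ = <>[]~~(~r & r). Evaluate φ at each world:
  0 (successors ∅): φ is false.
  1 (successors {0, 1, 2}): φ is true.
  2 (successors {0}): φ is true.
  3 (successors {0}): φ is true.
For instance, at 1:
  At 1: <>[]~~(~r & r) requires []~~(~r & r) at some successor in {0, 1, 2}.
    []~~(~r & r) holds at 0, so <>[]~~(~r & r) is true at 1.
      At 0: no accessible worlds, so []~~(~r & r) holds vacuously.
Satisfying worlds: {1, 2, 3}

1, 2, 3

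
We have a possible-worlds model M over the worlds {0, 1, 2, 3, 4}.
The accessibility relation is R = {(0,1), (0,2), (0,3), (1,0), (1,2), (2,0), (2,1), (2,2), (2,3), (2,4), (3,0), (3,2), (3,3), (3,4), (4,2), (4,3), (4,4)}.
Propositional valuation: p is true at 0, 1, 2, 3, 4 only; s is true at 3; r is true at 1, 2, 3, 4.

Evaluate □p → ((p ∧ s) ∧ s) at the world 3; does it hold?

Recall that □ψ holds at a world iff ψ holds at every accessible world, and ◇ψ holds iff ψ holds at some accessible world.
At 3: □p is true, (p ∧ s) ∧ s is true, so □p → ((p ∧ s) ∧ s) is true.
  At 3: □p requires p at every successor {0, 2, 3, 4}.
    At 0: p is true.
    At 2: p is true.
    At 3: p is true.
    At 4: p is true.
  So □p is true at 3.

Yes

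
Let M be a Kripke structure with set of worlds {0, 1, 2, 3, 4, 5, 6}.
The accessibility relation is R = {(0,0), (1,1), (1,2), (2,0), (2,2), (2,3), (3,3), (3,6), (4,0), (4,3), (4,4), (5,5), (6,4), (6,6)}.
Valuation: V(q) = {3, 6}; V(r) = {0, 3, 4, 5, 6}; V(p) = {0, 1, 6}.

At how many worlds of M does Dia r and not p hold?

4

Recall that Dia ψ holds at a world iff ψ holds at some accessible world.
Let φ = Dia r and not p. Evaluate φ at each world:
  0 (successors {0}): φ is false.
  1 (successors {1, 2}): φ is false.
  2 (successors {0, 2, 3}): φ is true.
  3 (successors {3, 6}): φ is true.
  4 (successors {0, 3, 4}): φ is true.
  5 (successors {5}): φ is true.
  6 (successors {4, 6}): φ is false.
For instance, at 6:
  At 6: Dia r is true, not p is false, so Dia r and not p is false.
    At 6: Dia r requires r at some successor in {4, 6}.
      r holds at 4, so Dia r is true at 6.
Satisfying worlds: {2, 3, 4, 5}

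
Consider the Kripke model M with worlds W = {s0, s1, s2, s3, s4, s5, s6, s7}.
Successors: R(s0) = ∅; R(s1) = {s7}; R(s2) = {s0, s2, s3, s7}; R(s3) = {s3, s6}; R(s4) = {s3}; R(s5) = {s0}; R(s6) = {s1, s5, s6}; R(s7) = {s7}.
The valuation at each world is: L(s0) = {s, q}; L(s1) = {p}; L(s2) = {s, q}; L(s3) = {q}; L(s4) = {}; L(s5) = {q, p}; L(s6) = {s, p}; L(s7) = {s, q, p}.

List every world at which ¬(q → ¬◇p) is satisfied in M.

Recall that ◇ψ holds at a world iff ψ holds at some accessible world.
Let φ = ¬(q → ¬◇p). Evaluate φ at each world:
  s0 (successors ∅): φ is false.
  s1 (successors {s7}): φ is false.
  s2 (successors {s0, s2, s3, s7}): φ is true.
  s3 (successors {s3, s6}): φ is true.
  s4 (successors {s3}): φ is false.
  s5 (successors {s0}): φ is false.
  s6 (successors {s1, s5, s6}): φ is false.
  s7 (successors {s7}): φ is true.
For instance, at s6:
  At s6: q → ¬◇p is true, so ¬(q → ¬◇p) is false.
    At s6: q is false, ¬◇p is false, so q → ¬◇p is true.
      At s6: ◇p is true, so ¬◇p is false.
Satisfying worlds: {s2, s3, s7}

s2, s3, s7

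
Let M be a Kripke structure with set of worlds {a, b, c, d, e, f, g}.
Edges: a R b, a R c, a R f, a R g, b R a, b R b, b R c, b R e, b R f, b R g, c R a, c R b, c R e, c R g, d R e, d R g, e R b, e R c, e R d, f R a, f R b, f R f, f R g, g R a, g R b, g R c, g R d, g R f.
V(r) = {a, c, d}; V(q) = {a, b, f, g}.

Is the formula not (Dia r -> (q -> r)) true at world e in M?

Recall that Dia ψ holds at a world iff ψ holds at some accessible world.
At e: Dia r -> (q -> r) is true, so not (Dia r -> (q -> r)) is false.
  At e: Dia r is true, q -> r is true, so Dia r -> (q -> r) is true.
    At e: Dia r requires r at some successor in {b, c, d}.
      r holds at c, so Dia r is true at e.

No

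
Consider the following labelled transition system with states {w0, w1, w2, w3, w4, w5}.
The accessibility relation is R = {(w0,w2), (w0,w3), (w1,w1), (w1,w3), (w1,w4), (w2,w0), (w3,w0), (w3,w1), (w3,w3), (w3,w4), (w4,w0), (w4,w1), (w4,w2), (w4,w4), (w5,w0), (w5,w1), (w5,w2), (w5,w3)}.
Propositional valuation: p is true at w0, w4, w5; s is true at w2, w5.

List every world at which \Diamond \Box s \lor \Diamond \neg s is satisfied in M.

Recall that \Box ψ holds at a world iff ψ holds at every accessible world, and \Diamond ψ holds iff ψ holds at some accessible world.
Let φ = \Diamond \Box s \lor \Diamond \neg s. Evaluate φ at each world:
  w0 (successors {w2, w3}): φ is true.
  w1 (successors {w1, w3, w4}): φ is true.
  w2 (successors {w0}): φ is true.
  w3 (successors {w0, w1, w3, w4}): φ is true.
  w4 (successors {w0, w1, w2, w4}): φ is true.
  w5 (successors {w0, w1, w2, w3}): φ is true.
For instance, at w2:
  At w2: \Diamond \Box s is false, \Diamond \neg s is true, so \Diamond \Box s \lor \Diamond \neg s is true.
    At w2: \Diamond \Box s requires \Box s at some successor in {w0}.
      At w0: \Box s is false.
    So \Diamond \Box s is false at w2.
    At w2: \Diamond \neg s requires \neg s at some successor in {w0}.
      \neg s holds at w0, so \Diamond \neg s is true at w2.
Satisfying worlds: {w0, w1, w2, w3, w4, w5}

w0, w1, w2, w3, w4, w5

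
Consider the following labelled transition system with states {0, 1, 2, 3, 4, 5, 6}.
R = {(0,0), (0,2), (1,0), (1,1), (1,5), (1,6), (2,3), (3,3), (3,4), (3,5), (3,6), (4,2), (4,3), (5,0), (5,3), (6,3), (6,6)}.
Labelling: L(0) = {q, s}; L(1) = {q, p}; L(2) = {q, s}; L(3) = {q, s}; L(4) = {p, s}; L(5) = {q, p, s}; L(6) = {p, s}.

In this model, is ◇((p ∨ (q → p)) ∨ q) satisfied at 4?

At 4: ◇((p ∨ (q → p)) ∨ q) requires (p ∨ (q → p)) ∨ q at some successor in {2, 3}.
  (p ∨ (q → p)) ∨ q holds at 2, so ◇((p ∨ (q → p)) ∨ q) is true at 4.

Yes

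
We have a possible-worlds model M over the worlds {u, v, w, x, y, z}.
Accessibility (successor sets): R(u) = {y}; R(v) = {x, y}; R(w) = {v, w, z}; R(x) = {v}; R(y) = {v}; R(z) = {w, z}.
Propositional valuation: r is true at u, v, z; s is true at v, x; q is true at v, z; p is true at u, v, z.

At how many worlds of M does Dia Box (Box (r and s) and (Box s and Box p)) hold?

Let φ = Dia Box (Box (r and s) and (Box s and Box p)). Evaluate φ at each world:
  u (successors {y}): φ is false.
  v (successors {x, y}): φ is false.
  w (successors {v, w, z}): φ is true.
  x (successors {v}): φ is true.
  y (successors {v}): φ is true.
  z (successors {w, z}): φ is false.
For instance, at v:
  At v: Dia Box (Box (r and s) and (Box s and Box p)) requires Box (Box (r and s) and (Box s and Box p)) at some successor in {x, y}.
    At x: Box (Box (r and s) and (Box s and Box p)) is false.
    At y: Box (Box (r and s) and (Box s and Box p)) is false.
  So Dia Box (Box (r and s) and (Box s and Box p)) is false at v.
Satisfying worlds: {w, x, y}

3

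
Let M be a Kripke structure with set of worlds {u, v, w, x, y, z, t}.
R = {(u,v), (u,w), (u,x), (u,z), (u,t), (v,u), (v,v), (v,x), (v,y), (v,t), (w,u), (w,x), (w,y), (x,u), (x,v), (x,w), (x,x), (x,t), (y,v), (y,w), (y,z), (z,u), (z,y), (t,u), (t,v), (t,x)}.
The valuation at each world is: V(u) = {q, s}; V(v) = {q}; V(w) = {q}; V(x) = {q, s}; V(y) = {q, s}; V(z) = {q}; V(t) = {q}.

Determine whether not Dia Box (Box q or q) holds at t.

No

At t: Dia Box (Box q or q) is true, so not Dia Box (Box q or q) is false.
  At t: Dia Box (Box q or q) requires Box (Box q or q) at some successor in {u, v, x}.
    Box (Box q or q) holds at u, so Dia Box (Box q or q) is true at t.
      At u: Box (Box q or q) requires Box q or q at every successor {v, w, x, z, t}.
        At v: Box q or q is true.
        At w: Box q or q is true.
        At x: Box q or q is true.
        At z: Box q or q is true.
        At t: Box q or q is true.
      So Box (Box q or q) is true at u.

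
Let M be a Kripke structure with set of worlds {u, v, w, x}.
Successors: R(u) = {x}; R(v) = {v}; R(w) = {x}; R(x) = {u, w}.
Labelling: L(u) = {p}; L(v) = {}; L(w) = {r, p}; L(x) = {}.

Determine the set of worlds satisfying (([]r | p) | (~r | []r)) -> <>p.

x

Let φ = (([]r | p) | (~r | []r)) -> <>p. Evaluate φ at each world:
  u (successors {x}): φ is false.
  v (successors {v}): φ is false.
  w (successors {x}): φ is false.
  x (successors {u, w}): φ is true.
For instance, at u:
  At u: ([]r | p) | (~r | []r) is true, <>p is false, so (([]r | p) | (~r | []r)) -> <>p is false.
    At u: []r | p is true, ~r | []r is true, so ([]r | p) | (~r | []r) is true.
      At u: []r is false, p is true, so []r | p is true.
      At u: ~r is true, []r is false, so ~r | []r is true.
    At u: <>p requires p at some successor in {x}.
      At x: p is false.
    So <>p is false at u.
Satisfying worlds: {x}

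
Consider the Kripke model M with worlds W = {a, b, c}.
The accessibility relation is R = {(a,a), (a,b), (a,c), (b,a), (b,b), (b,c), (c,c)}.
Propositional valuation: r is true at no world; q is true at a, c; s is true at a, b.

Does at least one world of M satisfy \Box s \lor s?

Let φ = \Box s \lor s. Evaluate φ at each world:
  a (successors {a, b, c}): φ is true.
  b (successors {a, b, c}): φ is true.
  c (successors {c}): φ is false.
Detail at a (witness):
  At a: \Box s is false, s is true, so \Box s \lor s is true.
    At a: \Box s requires s at every successor {a, b, c}.
      s fails at c, so \Box s is false at a.

Yes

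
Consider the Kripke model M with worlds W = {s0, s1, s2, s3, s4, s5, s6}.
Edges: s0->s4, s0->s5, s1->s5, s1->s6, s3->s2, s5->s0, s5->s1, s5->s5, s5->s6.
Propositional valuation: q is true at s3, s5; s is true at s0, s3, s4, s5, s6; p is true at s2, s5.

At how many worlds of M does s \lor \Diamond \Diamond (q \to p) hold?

6

Let φ = s \lor \Diamond \Diamond (q \to p). Evaluate φ at each world:
  s0 (successors {s4, s5}): φ is true.
  s1 (successors {s5, s6}): φ is true.
  s2 (successors ∅): φ is false.
  s3 (successors {s2}): φ is true.
  s4 (successors ∅): φ is true.
  s5 (successors {s0, s1, s5, s6}): φ is true.
  s6 (successors ∅): φ is true.
For instance, at s5:
  At s5: s is true, \Diamond \Diamond (q \to p) is true, so s \lor \Diamond \Diamond (q \to p) is true.
    At s5: \Diamond \Diamond (q \to p) requires \Diamond (q \to p) at some successor in {s0, s1, s5, s6}.
      \Diamond (q \to p) holds at s0, so \Diamond \Diamond (q \to p) is true at s5.
Satisfying worlds: {s0, s1, s3, s4, s5, s6}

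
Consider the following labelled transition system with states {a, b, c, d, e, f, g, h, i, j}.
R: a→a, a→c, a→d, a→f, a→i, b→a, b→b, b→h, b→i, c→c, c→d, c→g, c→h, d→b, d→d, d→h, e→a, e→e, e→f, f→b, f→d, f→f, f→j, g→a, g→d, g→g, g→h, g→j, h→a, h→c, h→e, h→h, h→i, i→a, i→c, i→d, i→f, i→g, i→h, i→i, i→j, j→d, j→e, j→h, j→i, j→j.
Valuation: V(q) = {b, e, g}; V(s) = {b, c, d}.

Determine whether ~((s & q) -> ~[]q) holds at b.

At b: (s & q) -> ~[]q is true, so ~((s & q) -> ~[]q) is false.
  At b: s & q is true, ~[]q is true, so (s & q) -> ~[]q is true.
    At b: []q is false, so ~[]q is true.
      At b: []q requires q at every successor {a, b, h, i}.
        q fails at a, so []q is false at b.

No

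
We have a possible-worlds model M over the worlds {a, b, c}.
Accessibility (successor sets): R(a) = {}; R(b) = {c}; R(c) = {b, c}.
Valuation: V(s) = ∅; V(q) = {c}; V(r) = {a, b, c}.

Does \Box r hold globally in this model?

Yes

Let φ = \Box r. Evaluate φ at each world:
  a (successors ∅): φ is true.
  b (successors {c}): φ is true.
  c (successors {b, c}): φ is true.
For instance, at c:
  At c: \Box r requires r at every successor {b, c}.
    At b: r is true.
    At c: r is true.
  So \Box r is true at c.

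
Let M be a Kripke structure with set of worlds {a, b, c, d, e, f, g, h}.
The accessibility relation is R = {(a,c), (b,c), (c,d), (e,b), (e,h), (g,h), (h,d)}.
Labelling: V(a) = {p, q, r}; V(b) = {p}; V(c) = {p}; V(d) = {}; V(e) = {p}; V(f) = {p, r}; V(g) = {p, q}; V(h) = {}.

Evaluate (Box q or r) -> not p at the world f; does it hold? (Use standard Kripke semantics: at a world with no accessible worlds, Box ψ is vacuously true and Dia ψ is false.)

At f: Box q or r is true, not p is false, so (Box q or r) -> not p is false.
  At f: Box q is true, r is true, so Box q or r is true.
    At f: no accessible worlds, so Box q holds vacuously.

No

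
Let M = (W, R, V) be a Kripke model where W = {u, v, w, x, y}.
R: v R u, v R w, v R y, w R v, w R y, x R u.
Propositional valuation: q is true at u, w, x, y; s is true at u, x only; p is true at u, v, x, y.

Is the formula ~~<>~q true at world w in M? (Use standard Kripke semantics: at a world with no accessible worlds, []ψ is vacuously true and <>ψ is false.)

Yes

At w: ~<>~q is false, so ~~<>~q is true.
  At w: <>~q is true, so ~<>~q is false.
    At w: <>~q requires ~q at some successor in {v, y}.
      ~q holds at v, so <>~q is true at w.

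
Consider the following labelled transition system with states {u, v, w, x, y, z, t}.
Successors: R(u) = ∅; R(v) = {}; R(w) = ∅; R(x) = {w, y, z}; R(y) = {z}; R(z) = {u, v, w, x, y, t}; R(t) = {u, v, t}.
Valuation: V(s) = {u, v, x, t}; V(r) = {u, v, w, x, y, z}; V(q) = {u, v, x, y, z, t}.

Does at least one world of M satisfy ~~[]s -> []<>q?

Yes

Let φ = ~~[]s -> []<>q. Evaluate φ at each world:
  u (successors ∅): φ is true.
  v (successors ∅): φ is true.
  w (successors ∅): φ is true.
  x (successors {w, y, z}): φ is true.
  y (successors {z}): φ is true.
  z (successors {u, v, w, x, y, t}): φ is true.
  t (successors {u, v, t}): φ is false.
Detail at u (witness):
  At u: ~~[]s is true, []<>q is true, so ~~[]s -> []<>q is true.
    At u: ~[]s is false, so ~~[]s is true.
      At u: []s is true, so ~[]s is false.
    At u: no accessible worlds, so []<>q holds vacuously.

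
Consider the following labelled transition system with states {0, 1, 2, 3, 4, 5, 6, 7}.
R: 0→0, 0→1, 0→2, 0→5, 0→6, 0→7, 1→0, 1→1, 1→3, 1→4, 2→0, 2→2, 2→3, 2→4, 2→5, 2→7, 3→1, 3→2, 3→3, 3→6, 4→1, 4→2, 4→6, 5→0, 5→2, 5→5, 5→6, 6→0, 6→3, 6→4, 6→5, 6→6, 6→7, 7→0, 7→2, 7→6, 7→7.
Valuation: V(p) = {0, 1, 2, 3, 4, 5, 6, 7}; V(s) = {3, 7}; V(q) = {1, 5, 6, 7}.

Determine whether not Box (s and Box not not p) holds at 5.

At 5: Box (s and Box not not p) is false, so not Box (s and Box not not p) is true.
  At 5: Box (s and Box not not p) requires s and Box not not p at every successor {0, 2, 5, 6}.
    s and Box not not p fails at 0, so Box (s and Box not not p) is false at 5.
      At 0: s is false, Box not not p is true, so s and Box not not p is false.

Yes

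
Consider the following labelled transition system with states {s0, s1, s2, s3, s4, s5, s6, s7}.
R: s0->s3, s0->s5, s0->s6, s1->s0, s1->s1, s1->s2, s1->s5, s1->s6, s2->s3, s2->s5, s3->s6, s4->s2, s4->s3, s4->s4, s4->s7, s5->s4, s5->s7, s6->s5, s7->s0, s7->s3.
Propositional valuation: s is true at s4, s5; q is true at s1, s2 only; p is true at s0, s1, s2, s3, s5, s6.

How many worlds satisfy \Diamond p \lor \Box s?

Recall that \Box ψ holds at a world iff ψ holds at every accessible world, and \Diamond ψ holds iff ψ holds at some accessible world.
Let φ = \Diamond p \lor \Box s. Evaluate φ at each world:
  s0 (successors {s3, s5, s6}): φ is true.
  s1 (successors {s0, s1, s2, s5, s6}): φ is true.
  s2 (successors {s3, s5}): φ is true.
  s3 (successors {s6}): φ is true.
  s4 (successors {s2, s3, s4, s7}): φ is true.
  s5 (successors {s4, s7}): φ is false.
  s6 (successors {s5}): φ is true.
  s7 (successors {s0, s3}): φ is true.
For instance, at s3:
  At s3: \Diamond p is true, \Box s is false, so \Diamond p \lor \Box s is true.
    At s3: \Diamond p requires p at some successor in {s6}.
      p holds at s6, so \Diamond p is true at s3.
    At s3: \Box s requires s at every successor {s6}.
      s fails at s6, so \Box s is false at s3.
Satisfying worlds: {s0, s1, s2, s3, s4, s6, s7}

7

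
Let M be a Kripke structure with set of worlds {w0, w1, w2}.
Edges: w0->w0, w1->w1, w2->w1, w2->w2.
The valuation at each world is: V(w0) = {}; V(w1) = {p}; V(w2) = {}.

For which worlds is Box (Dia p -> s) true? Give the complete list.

Recall that Box ψ holds at a world iff ψ holds at every accessible world, and Dia ψ holds iff ψ holds at some accessible world.
Let φ = Box (Dia p -> s). Evaluate φ at each world:
  w0 (successors {w0}): φ is true.
  w1 (successors {w1}): φ is false.
  w2 (successors {w1, w2}): φ is false.
For instance, at w1:
  At w1: Box (Dia p -> s) requires Dia p -> s at every successor {w1}.
    Dia p -> s fails at w1, so Box (Dia p -> s) is false at w1.
      At w1: Dia p is true, s is false, so Dia p -> s is false.
Satisfying worlds: {w0}

w0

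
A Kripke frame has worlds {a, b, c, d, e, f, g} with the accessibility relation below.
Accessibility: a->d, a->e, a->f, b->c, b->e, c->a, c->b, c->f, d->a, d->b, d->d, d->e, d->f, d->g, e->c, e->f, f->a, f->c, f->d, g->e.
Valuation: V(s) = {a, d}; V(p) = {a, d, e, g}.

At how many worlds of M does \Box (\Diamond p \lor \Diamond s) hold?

Let φ = \Box (\Diamond p \lor \Diamond s). Evaluate φ at each world:
  a (successors {d, e, f}): φ is false.
  b (successors {c, e}): φ is false.
  c (successors {a, b, f}): φ is true.
  d (successors {a, b, d, e, f, g}): φ is false.
  e (successors {c, f}): φ is true.
  f (successors {a, c, d}): φ is true.
  g (successors {e}): φ is false.
For instance, at c:
  At c: \Box (\Diamond p \lor \Diamond s) requires \Diamond p \lor \Diamond s at every successor {a, b, f}.
      At a: \Diamond p is true, \Diamond s is true, so \Diamond p \lor \Diamond s is true.
      At b: \Diamond p is true, \Diamond s is false, so \Diamond p \lor \Diamond s is true.
      At f: \Diamond p is true, \Diamond s is true, so \Diamond p \lor \Diamond s is true.
  So \Box (\Diamond p \lor \Diamond s) is true at c.
Satisfying worlds: {c, e, f}

3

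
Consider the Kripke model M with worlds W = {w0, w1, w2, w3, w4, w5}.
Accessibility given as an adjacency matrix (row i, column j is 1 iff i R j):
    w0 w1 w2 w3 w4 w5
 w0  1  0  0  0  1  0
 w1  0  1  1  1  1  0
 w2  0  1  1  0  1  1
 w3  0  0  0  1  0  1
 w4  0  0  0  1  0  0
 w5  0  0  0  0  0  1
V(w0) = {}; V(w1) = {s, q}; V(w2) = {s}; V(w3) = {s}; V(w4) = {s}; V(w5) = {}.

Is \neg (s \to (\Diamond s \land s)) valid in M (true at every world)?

Recall that \Diamond ψ holds at a world iff ψ holds at some accessible world.
Let φ = \neg (s \to (\Diamond s \land s)). Evaluate φ at each world:
  w0 (successors {w0, w4}): φ is false.
  w1 (successors {w1, w2, w3, w4}): φ is false.
  w2 (successors {w1, w2, w4, w5}): φ is false.
  w3 (successors {w3, w5}): φ is false.
  w4 (successors {w3}): φ is false.
  w5 (successors {w5}): φ is false.
Detail at w0 (counterexample):
  At w0: s \to (\Diamond s \land s) is true, so \neg (s \to (\Diamond s \land s)) is false.
    At w0: s is false, \Diamond s \land s is false, so s \to (\Diamond s \land s) is true.
      At w0: \Diamond s is true, s is false, so \Diamond s \land s is false.

No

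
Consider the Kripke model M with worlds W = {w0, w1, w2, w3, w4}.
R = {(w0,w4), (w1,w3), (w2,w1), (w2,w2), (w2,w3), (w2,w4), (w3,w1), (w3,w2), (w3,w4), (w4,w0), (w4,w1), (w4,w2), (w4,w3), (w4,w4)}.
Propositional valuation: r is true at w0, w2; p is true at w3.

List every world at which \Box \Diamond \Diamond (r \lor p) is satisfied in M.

w0, w1, w2, w3, w4

Recall that \Box ψ holds at a world iff ψ holds at every accessible world, and \Diamond ψ holds iff ψ holds at some accessible world.
Let φ = \Box \Diamond \Diamond (r \lor p). Evaluate φ at each world:
  w0 (successors {w4}): φ is true.
  w1 (successors {w3}): φ is true.
  w2 (successors {w1, w2, w3, w4}): φ is true.
  w3 (successors {w1, w2, w4}): φ is true.
  w4 (successors {w0, w1, w2, w3, w4}): φ is true.
For instance, at w3:
  At w3: \Box \Diamond \Diamond (r \lor p) requires \Diamond \Diamond (r \lor p) at every successor {w1, w2, w4}.
      At w1: \Diamond \Diamond (r \lor p) requires \Diamond (r \lor p) at some successor in {w3}.
        \Diamond (r \lor p) holds at w3, so \Diamond \Diamond (r \lor p) is true at w1.
      At w2: \Diamond \Diamond (r \lor p) requires \Diamond (r \lor p) at some successor in {w1, w2, w3, w4}.
        \Diamond (r \lor p) holds at w1, so \Diamond \Diamond (r \lor p) is true at w2.
      At w4: \Diamond \Diamond (r \lor p) requires \Diamond (r \lor p) at some successor in {w0, w1, w2, w3, w4}.
        \Diamond (r \lor p) holds at w1, so \Diamond \Diamond (r \lor p) is true at w4.
  So \Box \Diamond \Diamond (r \lor p) is true at w3.
Satisfying worlds: {w0, w1, w2, w3, w4}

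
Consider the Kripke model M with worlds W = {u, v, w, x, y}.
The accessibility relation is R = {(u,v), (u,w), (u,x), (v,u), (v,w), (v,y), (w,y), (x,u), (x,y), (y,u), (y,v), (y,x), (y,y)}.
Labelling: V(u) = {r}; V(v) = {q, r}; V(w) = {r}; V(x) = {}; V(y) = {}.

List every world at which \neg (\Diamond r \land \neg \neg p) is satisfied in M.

Recall that \Diamond ψ holds at a world iff ψ holds at some accessible world.
Let φ = \neg (\Diamond r \land \neg \neg p). Evaluate φ at each world:
  u (successors {v, w, x}): φ is true.
  v (successors {u, w, y}): φ is true.
  w (successors {y}): φ is true.
  x (successors {u, y}): φ is true.
  y (successors {u, v, x, y}): φ is true.
For instance, at v:
  At v: \Diamond r \land \neg \neg p is false, so \neg (\Diamond r \land \neg \neg p) is true.
    At v: \Diamond r is true, \neg \neg p is false, so \Diamond r \land \neg \neg p is false.
      At v: \Diamond r requires r at some successor in {u, w, y}.
        r holds at u, so \Diamond r is true at v.
Satisfying worlds: {u, v, w, x, y}

u, v, w, x, y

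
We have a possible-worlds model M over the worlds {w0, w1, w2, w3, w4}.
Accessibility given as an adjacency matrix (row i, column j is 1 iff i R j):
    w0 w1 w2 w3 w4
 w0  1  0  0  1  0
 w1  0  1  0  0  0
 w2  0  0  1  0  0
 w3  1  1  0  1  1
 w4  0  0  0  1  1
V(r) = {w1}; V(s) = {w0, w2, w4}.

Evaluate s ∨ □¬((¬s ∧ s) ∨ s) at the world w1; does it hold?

At w1: s is false, □¬((¬s ∧ s) ∨ s) is true, so s ∨ □¬((¬s ∧ s) ∨ s) is true.
  At w1: □¬((¬s ∧ s) ∨ s) requires ¬((¬s ∧ s) ∨ s) at every successor {w1}.
    At w1: ¬((¬s ∧ s) ∨ s) is true.
  So □¬((¬s ∧ s) ∨ s) is true at w1.

Yes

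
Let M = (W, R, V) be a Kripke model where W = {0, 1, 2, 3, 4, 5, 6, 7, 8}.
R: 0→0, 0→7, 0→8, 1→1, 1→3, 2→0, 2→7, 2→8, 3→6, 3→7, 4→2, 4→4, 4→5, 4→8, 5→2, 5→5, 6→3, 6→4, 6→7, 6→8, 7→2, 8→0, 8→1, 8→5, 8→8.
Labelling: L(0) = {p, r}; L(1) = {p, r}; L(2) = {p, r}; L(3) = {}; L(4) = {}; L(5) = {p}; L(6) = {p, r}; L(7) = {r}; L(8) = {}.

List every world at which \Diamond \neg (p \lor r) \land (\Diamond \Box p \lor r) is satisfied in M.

0, 1, 2, 4, 6, 8

Let φ = \Diamond \neg (p \lor r) \land (\Diamond \Box p \lor r). Evaluate φ at each world:
  0 (successors {0, 7, 8}): φ is true.
  1 (successors {1, 3}): φ is true.
  2 (successors {0, 7, 8}): φ is true.
  3 (successors {6, 7}): φ is false.
  4 (successors {2, 4, 5, 8}): φ is true.
  5 (successors {2, 5}): φ is false.
  6 (successors {3, 4, 7, 8}): φ is true.
  7 (successors {2}): φ is false.
  8 (successors {0, 1, 5, 8}): φ is true.
For instance, at 3:
  At 3: \Diamond \neg (p \lor r) is false, \Diamond \Box p \lor r is true, so \Diamond \neg (p \lor r) \land (\Diamond \Box p \lor r) is false.
    At 3: \Diamond \neg (p \lor r) requires \neg (p \lor r) at some successor in {6, 7}.
      At 6: \neg (p \lor r) is false.
      At 7: \neg (p \lor r) is false.
    So \Diamond \neg (p \lor r) is false at 3.
    At 3: \Diamond \Box p is true, r is false, so \Diamond \Box p \lor r is true.
      At 3: \Diamond \Box p requires \Box p at some successor in {6, 7}.
        \Box p holds at 7, so \Diamond \Box p is true at 3.
Satisfying worlds: {0, 1, 2, 4, 6, 8}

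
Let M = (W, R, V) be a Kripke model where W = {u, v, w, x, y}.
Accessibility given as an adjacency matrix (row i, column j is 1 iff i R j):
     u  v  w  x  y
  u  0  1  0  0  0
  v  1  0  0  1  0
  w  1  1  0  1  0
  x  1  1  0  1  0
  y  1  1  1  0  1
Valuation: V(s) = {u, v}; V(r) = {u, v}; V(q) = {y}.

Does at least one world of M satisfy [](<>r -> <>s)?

Let φ = [](<>r -> <>s). Evaluate φ at each world:
  u (successors {v}): φ is true.
  v (successors {u, x}): φ is true.
  w (successors {u, v, x}): φ is true.
  x (successors {u, v, x}): φ is true.
  y (successors {u, v, w, y}): φ is true.
Detail at u (witness):
  At u: [](<>r -> <>s) requires <>r -> <>s at every successor {v}.
      At v: <>r is true, <>s is true, so <>r -> <>s is true.
  So [](<>r -> <>s) is true at u.

Yes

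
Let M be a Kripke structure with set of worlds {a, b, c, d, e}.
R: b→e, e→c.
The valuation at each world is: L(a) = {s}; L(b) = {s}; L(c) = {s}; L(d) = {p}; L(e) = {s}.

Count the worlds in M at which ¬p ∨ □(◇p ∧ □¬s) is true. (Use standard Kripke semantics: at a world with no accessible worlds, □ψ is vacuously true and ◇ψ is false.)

5

Let φ = ¬p ∨ □(◇p ∧ □¬s). Evaluate φ at each world:
  a (successors ∅): φ is true.
  b (successors {e}): φ is true.
  c (successors ∅): φ is true.
  d (successors ∅): φ is true.
  e (successors {c}): φ is true.
For instance, at b:
  At b: ¬p is true, □(◇p ∧ □¬s) is false, so ¬p ∨ □(◇p ∧ □¬s) is true.
    At b: □(◇p ∧ □¬s) requires ◇p ∧ □¬s at every successor {e}.
      ◇p ∧ □¬s fails at e, so □(◇p ∧ □¬s) is false at b.
Satisfying worlds: {a, b, c, d, e}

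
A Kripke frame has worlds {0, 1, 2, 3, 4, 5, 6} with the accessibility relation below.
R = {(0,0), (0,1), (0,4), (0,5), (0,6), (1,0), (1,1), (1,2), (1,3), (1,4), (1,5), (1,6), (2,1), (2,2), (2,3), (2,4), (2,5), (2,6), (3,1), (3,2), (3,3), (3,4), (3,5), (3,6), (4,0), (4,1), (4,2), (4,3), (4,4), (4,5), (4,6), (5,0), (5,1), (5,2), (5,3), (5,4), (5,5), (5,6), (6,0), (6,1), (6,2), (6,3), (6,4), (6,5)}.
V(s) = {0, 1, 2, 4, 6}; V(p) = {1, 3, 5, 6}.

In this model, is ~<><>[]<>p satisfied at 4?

No

At 4: <><>[]<>p is true, so ~<><>[]<>p is false.
  At 4: <><>[]<>p requires <>[]<>p at some successor in {0, 1, 2, 3, 4, 5, 6}.
    <>[]<>p holds at 0, so <><>[]<>p is true at 4.
      At 0: <>[]<>p requires []<>p at some successor in {0, 1, 4, 5, 6}.
        []<>p holds at 0, so <>[]<>p is true at 0.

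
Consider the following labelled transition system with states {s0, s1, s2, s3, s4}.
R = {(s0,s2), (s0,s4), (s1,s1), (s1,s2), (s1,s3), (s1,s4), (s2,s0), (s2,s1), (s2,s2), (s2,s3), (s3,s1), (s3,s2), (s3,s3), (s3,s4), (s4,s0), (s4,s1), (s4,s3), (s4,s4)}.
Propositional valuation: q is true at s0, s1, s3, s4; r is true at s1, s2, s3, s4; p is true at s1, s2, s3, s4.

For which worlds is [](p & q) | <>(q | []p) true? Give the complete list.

Let φ = [](p & q) | <>(q | []p). Evaluate φ at each world:
  s0 (successors {s2, s4}): φ is true.
  s1 (successors {s1, s2, s3, s4}): φ is true.
  s2 (successors {s0, s1, s2, s3}): φ is true.
  s3 (successors {s1, s2, s3, s4}): φ is true.
  s4 (successors {s0, s1, s3, s4}): φ is true.
For instance, at s3:
  At s3: [](p & q) is false, <>(q | []p) is true, so [](p & q) | <>(q | []p) is true.
    At s3: [](p & q) requires p & q at every successor {s1, s2, s3, s4}.
      p & q fails at s2, so [](p & q) is false at s3.
    At s3: <>(q | []p) requires q | []p at some successor in {s1, s2, s3, s4}.
      q | []p holds at s1, so <>(q | []p) is true at s3.
Satisfying worlds: {s0, s1, s2, s3, s4}

s0, s1, s2, s3, s4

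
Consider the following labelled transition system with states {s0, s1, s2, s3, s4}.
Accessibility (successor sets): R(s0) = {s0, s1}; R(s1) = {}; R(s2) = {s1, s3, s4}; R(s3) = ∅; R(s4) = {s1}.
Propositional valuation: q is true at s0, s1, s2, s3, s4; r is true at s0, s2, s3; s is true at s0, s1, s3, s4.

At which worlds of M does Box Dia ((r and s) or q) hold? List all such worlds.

Let φ = Box Dia ((r and s) or q). Evaluate φ at each world:
  s0 (successors {s0, s1}): φ is false.
  s1 (successors ∅): φ is true.
  s2 (successors {s1, s3, s4}): φ is false.
  s3 (successors ∅): φ is true.
  s4 (successors {s1}): φ is false.
For instance, at s2:
  At s2: Box Dia ((r and s) or q) requires Dia ((r and s) or q) at every successor {s1, s3, s4}.
    Dia ((r and s) or q) fails at s1, so Box Dia ((r and s) or q) is false at s2.
      At s1: no accessible worlds, so Dia ((r and s) or q) is false.
Satisfying worlds: {s1, s3}

s1, s3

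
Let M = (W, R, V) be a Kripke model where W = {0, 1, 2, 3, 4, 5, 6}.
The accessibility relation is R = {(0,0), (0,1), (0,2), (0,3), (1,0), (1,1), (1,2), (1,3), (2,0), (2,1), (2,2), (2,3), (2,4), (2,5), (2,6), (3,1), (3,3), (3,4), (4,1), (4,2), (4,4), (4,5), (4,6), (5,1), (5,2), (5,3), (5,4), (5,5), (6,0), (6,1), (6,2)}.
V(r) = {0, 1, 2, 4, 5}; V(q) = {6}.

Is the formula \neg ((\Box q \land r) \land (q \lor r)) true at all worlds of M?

Recall that \Box ψ holds at a world iff ψ holds at every accessible world, and \Diamond ψ holds iff ψ holds at some accessible world.
Let φ = \neg ((\Box q \land r) \land (q \lor r)). Evaluate φ at each world:
  0 (successors {0, 1, 2, 3}): φ is true.
  1 (successors {0, 1, 2, 3}): φ is true.
  2 (successors {0, 1, 2, 3, 4, 5, 6}): φ is true.
  3 (successors {1, 3, 4}): φ is true.
  4 (successors {1, 2, 4, 5, 6}): φ is true.
  5 (successors {1, 2, 3, 4, 5}): φ is true.
  6 (successors {0, 1, 2}): φ is true.
For instance, at 4:
  At 4: (\Box q \land r) \land (q \lor r) is false, so \neg ((\Box q \land r) \land (q \lor r)) is true.
    At 4: \Box q \land r is false, q \lor r is true, so (\Box q \land r) \land (q \lor r) is false.
      At 4: \Box q is false, r is true, so \Box q \land r is false.

Yes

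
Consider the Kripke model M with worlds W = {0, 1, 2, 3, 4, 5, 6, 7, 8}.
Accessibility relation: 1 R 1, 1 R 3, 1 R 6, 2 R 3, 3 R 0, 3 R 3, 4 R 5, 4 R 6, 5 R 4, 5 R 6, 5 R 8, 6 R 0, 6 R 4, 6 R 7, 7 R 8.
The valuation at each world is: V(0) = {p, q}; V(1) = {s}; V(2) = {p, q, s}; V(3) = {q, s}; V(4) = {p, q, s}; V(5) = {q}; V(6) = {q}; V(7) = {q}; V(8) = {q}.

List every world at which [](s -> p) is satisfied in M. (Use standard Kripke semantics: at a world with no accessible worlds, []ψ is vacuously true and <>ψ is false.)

0, 4, 5, 6, 7, 8

Let φ = [](s -> p). Evaluate φ at each world:
  0 (successors ∅): φ is true.
  1 (successors {1, 3, 6}): φ is false.
  2 (successors {3}): φ is false.
  3 (successors {0, 3}): φ is false.
  4 (successors {5, 6}): φ is true.
  5 (successors {4, 6, 8}): φ is true.
  6 (successors {0, 4, 7}): φ is true.
  7 (successors {8}): φ is true.
  8 (successors ∅): φ is true.
For instance, at 4:
  At 4: [](s -> p) requires s -> p at every successor {5, 6}.
    At 5: s -> p is true.
    At 6: s -> p is true.
  So [](s -> p) is true at 4.
Satisfying worlds: {0, 4, 5, 6, 7, 8}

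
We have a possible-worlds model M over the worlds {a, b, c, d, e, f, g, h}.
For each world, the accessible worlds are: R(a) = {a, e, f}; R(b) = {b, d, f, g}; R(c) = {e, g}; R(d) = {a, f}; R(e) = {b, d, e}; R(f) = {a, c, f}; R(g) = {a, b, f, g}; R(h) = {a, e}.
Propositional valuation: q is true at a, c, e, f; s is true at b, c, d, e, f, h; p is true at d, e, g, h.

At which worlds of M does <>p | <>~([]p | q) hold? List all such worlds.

a, b, c, e, g, h

Recall that []ψ holds at a world iff ψ holds at every accessible world, and <>ψ holds iff ψ holds at some accessible world.
Let φ = <>p | <>~([]p | q). Evaluate φ at each world:
  a (successors {a, e, f}): φ is true.
  b (successors {b, d, f, g}): φ is true.
  c (successors {e, g}): φ is true.
  d (successors {a, f}): φ is false.
  e (successors {b, d, e}): φ is true.
  f (successors {a, c, f}): φ is false.
  g (successors {a, b, f, g}): φ is true.
  h (successors {a, e}): φ is true.
For instance, at h:
  At h: <>p is true, <>~([]p | q) is false, so <>p | <>~([]p | q) is true.
    At h: <>p requires p at some successor in {a, e}.
      p holds at e, so <>p is true at h.
    At h: <>~([]p | q) requires ~([]p | q) at some successor in {a, e}.
      At a: ~([]p | q) is false.
      At e: ~([]p | q) is false.
    So <>~([]p | q) is false at h.
Satisfying worlds: {a, b, c, e, g, h}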